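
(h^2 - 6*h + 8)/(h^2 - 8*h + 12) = (h - 4)/(h - 6)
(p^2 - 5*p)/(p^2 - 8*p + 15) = p/(p - 3)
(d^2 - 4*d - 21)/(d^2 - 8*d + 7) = (d + 3)/(d - 1)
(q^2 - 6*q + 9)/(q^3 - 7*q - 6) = (q - 3)/(q^2 + 3*q + 2)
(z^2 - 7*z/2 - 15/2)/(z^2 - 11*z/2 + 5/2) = (2*z + 3)/(2*z - 1)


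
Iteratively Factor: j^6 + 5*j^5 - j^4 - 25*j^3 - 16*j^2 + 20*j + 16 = (j + 1)*(j^5 + 4*j^4 - 5*j^3 - 20*j^2 + 4*j + 16) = (j + 1)*(j + 2)*(j^4 + 2*j^3 - 9*j^2 - 2*j + 8) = (j - 1)*(j + 1)*(j + 2)*(j^3 + 3*j^2 - 6*j - 8) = (j - 1)*(j + 1)*(j + 2)*(j + 4)*(j^2 - j - 2) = (j - 1)*(j + 1)^2*(j + 2)*(j + 4)*(j - 2)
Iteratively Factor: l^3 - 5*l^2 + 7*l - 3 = (l - 1)*(l^2 - 4*l + 3) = (l - 1)^2*(l - 3)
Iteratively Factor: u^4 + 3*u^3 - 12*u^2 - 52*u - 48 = (u + 3)*(u^3 - 12*u - 16) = (u + 2)*(u + 3)*(u^2 - 2*u - 8) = (u - 4)*(u + 2)*(u + 3)*(u + 2)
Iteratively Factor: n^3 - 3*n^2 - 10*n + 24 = (n - 2)*(n^2 - n - 12) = (n - 4)*(n - 2)*(n + 3)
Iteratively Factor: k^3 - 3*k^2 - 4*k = (k - 4)*(k^2 + k) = k*(k - 4)*(k + 1)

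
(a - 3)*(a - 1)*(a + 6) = a^3 + 2*a^2 - 21*a + 18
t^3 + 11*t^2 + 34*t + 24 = (t + 1)*(t + 4)*(t + 6)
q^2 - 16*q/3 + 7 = (q - 3)*(q - 7/3)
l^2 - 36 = (l - 6)*(l + 6)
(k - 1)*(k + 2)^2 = k^3 + 3*k^2 - 4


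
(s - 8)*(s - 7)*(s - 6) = s^3 - 21*s^2 + 146*s - 336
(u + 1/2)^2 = u^2 + u + 1/4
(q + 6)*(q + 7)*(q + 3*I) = q^3 + 13*q^2 + 3*I*q^2 + 42*q + 39*I*q + 126*I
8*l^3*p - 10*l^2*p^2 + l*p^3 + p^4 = p*(-2*l + p)*(-l + p)*(4*l + p)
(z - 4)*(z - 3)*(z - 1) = z^3 - 8*z^2 + 19*z - 12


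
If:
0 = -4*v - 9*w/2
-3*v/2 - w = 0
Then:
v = 0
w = 0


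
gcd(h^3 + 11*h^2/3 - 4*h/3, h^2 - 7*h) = h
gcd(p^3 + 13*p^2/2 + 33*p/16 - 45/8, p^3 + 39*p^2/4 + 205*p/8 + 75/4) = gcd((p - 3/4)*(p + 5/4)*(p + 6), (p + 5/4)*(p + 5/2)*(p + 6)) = p^2 + 29*p/4 + 15/2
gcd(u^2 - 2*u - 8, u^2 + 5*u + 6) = u + 2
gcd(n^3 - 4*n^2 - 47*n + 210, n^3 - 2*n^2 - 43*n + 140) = n^2 + 2*n - 35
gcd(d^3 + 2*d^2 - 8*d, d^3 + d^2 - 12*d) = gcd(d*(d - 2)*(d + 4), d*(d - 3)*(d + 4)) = d^2 + 4*d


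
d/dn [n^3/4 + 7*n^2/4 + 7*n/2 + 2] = 3*n^2/4 + 7*n/2 + 7/2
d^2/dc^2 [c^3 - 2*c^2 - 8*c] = 6*c - 4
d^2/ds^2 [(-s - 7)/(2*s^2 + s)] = 2*(3*s*(2*s + 1)*(2*s + 5) - (s + 7)*(4*s + 1)^2)/(s^3*(2*s + 1)^3)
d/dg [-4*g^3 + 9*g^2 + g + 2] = -12*g^2 + 18*g + 1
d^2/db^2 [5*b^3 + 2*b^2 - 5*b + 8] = 30*b + 4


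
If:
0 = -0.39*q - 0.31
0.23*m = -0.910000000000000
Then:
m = -3.96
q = -0.79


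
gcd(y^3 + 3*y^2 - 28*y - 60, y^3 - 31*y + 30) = y^2 + y - 30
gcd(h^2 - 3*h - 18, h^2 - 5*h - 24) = h + 3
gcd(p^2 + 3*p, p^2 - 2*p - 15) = p + 3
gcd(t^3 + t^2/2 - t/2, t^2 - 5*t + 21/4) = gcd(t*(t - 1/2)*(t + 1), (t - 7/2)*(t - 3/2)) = 1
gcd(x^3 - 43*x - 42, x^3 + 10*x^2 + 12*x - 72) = x + 6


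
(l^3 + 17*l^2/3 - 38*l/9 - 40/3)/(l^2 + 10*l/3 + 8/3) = (l^2 + 13*l/3 - 10)/(l + 2)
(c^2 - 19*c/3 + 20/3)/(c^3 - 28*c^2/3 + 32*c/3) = (c - 5)/(c*(c - 8))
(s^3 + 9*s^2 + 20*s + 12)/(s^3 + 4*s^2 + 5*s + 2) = (s + 6)/(s + 1)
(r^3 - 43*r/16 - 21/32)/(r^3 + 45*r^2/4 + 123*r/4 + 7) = (r^2 - r/4 - 21/8)/(r^2 + 11*r + 28)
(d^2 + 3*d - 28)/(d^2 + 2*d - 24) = (d + 7)/(d + 6)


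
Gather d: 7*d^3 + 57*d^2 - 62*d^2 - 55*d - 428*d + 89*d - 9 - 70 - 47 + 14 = 7*d^3 - 5*d^2 - 394*d - 112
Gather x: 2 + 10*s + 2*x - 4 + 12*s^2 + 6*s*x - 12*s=12*s^2 - 2*s + x*(6*s + 2) - 2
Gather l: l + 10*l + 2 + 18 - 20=11*l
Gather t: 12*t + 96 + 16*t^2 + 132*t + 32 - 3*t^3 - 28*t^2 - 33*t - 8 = -3*t^3 - 12*t^2 + 111*t + 120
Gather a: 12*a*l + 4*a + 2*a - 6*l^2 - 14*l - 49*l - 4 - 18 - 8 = a*(12*l + 6) - 6*l^2 - 63*l - 30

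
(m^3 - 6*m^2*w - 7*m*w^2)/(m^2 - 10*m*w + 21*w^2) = m*(-m - w)/(-m + 3*w)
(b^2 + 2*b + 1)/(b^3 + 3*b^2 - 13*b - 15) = (b + 1)/(b^2 + 2*b - 15)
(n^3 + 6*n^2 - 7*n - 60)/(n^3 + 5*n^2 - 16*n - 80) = (n - 3)/(n - 4)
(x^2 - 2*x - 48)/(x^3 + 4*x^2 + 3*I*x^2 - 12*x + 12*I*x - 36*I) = (x - 8)/(x^2 + x*(-2 + 3*I) - 6*I)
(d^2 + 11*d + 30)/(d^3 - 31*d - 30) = (d + 6)/(d^2 - 5*d - 6)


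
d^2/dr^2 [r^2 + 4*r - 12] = 2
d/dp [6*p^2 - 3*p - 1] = 12*p - 3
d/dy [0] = 0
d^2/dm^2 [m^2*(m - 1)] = 6*m - 2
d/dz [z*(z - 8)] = 2*z - 8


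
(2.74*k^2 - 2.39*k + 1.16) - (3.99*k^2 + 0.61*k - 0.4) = -1.25*k^2 - 3.0*k + 1.56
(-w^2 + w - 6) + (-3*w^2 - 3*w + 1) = -4*w^2 - 2*w - 5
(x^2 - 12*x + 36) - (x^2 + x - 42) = 78 - 13*x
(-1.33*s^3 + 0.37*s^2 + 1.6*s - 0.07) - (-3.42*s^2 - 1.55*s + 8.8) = -1.33*s^3 + 3.79*s^2 + 3.15*s - 8.87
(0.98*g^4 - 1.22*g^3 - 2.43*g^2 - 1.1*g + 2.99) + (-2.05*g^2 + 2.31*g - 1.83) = 0.98*g^4 - 1.22*g^3 - 4.48*g^2 + 1.21*g + 1.16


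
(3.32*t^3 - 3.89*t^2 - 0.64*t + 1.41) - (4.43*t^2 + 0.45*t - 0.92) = 3.32*t^3 - 8.32*t^2 - 1.09*t + 2.33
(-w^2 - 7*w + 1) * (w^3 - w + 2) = -w^5 - 7*w^4 + 2*w^3 + 5*w^2 - 15*w + 2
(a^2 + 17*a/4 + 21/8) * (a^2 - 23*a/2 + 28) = a^4 - 29*a^3/4 - 73*a^2/4 + 1421*a/16 + 147/2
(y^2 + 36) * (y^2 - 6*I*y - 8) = y^4 - 6*I*y^3 + 28*y^2 - 216*I*y - 288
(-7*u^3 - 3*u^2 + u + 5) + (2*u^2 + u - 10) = -7*u^3 - u^2 + 2*u - 5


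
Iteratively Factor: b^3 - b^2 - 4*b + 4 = (b - 1)*(b^2 - 4) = (b - 1)*(b + 2)*(b - 2)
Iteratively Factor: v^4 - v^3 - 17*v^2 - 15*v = (v - 5)*(v^3 + 4*v^2 + 3*v) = (v - 5)*(v + 1)*(v^2 + 3*v) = v*(v - 5)*(v + 1)*(v + 3)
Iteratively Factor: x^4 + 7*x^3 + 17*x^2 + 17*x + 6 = (x + 2)*(x^3 + 5*x^2 + 7*x + 3) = (x + 1)*(x + 2)*(x^2 + 4*x + 3) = (x + 1)^2*(x + 2)*(x + 3)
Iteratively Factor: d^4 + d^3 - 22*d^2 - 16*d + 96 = (d - 2)*(d^3 + 3*d^2 - 16*d - 48) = (d - 4)*(d - 2)*(d^2 + 7*d + 12) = (d - 4)*(d - 2)*(d + 3)*(d + 4)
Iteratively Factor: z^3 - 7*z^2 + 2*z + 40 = (z - 4)*(z^2 - 3*z - 10) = (z - 4)*(z + 2)*(z - 5)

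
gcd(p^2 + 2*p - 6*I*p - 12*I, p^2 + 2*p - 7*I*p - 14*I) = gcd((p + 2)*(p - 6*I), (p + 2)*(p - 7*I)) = p + 2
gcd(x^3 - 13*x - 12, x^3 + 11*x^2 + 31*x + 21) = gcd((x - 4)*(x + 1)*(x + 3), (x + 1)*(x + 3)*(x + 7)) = x^2 + 4*x + 3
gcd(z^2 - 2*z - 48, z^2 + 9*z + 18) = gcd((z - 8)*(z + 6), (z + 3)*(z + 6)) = z + 6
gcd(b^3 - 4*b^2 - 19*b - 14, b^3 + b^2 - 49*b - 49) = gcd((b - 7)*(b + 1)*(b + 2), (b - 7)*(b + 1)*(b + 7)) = b^2 - 6*b - 7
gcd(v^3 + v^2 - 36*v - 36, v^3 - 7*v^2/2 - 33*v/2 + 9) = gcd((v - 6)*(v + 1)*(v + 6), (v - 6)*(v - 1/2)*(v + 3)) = v - 6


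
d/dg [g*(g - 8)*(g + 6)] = 3*g^2 - 4*g - 48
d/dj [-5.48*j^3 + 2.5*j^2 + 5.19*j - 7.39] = -16.44*j^2 + 5.0*j + 5.19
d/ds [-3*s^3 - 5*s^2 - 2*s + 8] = -9*s^2 - 10*s - 2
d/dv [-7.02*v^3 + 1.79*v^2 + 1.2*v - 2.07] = -21.06*v^2 + 3.58*v + 1.2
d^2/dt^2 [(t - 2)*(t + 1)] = 2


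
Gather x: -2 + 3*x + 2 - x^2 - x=-x^2 + 2*x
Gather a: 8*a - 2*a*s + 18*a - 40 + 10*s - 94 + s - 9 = a*(26 - 2*s) + 11*s - 143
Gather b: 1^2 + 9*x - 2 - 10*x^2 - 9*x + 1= -10*x^2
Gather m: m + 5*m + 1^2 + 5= 6*m + 6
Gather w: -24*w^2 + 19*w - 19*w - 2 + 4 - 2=-24*w^2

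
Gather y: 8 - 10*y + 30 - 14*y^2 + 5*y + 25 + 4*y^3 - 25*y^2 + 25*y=4*y^3 - 39*y^2 + 20*y + 63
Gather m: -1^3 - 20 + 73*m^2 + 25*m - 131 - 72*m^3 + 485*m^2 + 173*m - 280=-72*m^3 + 558*m^2 + 198*m - 432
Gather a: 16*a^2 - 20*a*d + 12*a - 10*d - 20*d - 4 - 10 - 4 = 16*a^2 + a*(12 - 20*d) - 30*d - 18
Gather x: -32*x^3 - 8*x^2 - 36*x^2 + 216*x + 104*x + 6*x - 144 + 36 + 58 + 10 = -32*x^3 - 44*x^2 + 326*x - 40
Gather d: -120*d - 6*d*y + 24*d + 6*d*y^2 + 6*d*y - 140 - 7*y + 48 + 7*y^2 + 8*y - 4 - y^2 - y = d*(6*y^2 - 96) + 6*y^2 - 96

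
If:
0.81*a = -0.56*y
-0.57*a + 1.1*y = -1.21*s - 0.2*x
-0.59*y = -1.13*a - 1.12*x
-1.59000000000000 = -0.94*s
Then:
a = 0.81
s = 1.69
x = -1.44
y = -1.18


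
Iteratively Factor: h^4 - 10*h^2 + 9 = (h - 3)*(h^3 + 3*h^2 - h - 3) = (h - 3)*(h - 1)*(h^2 + 4*h + 3) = (h - 3)*(h - 1)*(h + 1)*(h + 3)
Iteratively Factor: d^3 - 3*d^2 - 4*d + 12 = (d - 3)*(d^2 - 4) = (d - 3)*(d + 2)*(d - 2)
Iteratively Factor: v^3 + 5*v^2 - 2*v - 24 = (v + 4)*(v^2 + v - 6) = (v + 3)*(v + 4)*(v - 2)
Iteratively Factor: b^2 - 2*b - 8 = (b - 4)*(b + 2)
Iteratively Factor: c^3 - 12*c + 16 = (c - 2)*(c^2 + 2*c - 8) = (c - 2)^2*(c + 4)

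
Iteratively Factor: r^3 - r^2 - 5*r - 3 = (r + 1)*(r^2 - 2*r - 3) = (r - 3)*(r + 1)*(r + 1)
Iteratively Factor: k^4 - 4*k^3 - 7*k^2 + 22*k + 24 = (k + 2)*(k^3 - 6*k^2 + 5*k + 12) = (k + 1)*(k + 2)*(k^2 - 7*k + 12) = (k - 4)*(k + 1)*(k + 2)*(k - 3)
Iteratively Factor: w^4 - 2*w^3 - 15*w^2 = (w)*(w^3 - 2*w^2 - 15*w) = w*(w + 3)*(w^2 - 5*w) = w*(w - 5)*(w + 3)*(w)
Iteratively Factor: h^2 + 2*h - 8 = (h + 4)*(h - 2)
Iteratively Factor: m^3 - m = (m + 1)*(m^2 - m) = (m - 1)*(m + 1)*(m)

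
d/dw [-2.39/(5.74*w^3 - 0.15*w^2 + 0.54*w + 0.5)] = (41.1558*w^2 - 0.717*w + 1.2906)/(5.74*w^3 - 0.15*w^2 + 0.54*w + 0.5)^2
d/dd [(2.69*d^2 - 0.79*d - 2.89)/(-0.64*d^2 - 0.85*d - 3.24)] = (-2.7921*d^2 - 21.1304*d + 0.1031)/(0.4096*d^4 + 1.088*d^3 + 4.8697*d^2 + 5.508*d + 10.4976)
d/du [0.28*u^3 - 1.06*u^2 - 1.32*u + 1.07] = 0.84*u^2 - 2.12*u - 1.32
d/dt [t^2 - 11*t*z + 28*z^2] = 2*t - 11*z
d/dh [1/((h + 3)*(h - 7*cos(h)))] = -(h + (h + 3)*(7*sin(h) + 1) - 7*cos(h))/((h + 3)^2*(h - 7*cos(h))^2)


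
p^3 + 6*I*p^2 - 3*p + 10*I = (p - I)*(p + 2*I)*(p + 5*I)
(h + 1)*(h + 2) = h^2 + 3*h + 2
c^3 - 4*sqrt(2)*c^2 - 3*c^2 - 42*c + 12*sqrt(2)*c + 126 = (c - 3)*(c - 7*sqrt(2))*(c + 3*sqrt(2))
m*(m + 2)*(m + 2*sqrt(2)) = m^3 + 2*m^2 + 2*sqrt(2)*m^2 + 4*sqrt(2)*m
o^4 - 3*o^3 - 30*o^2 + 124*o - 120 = (o - 5)*(o - 2)^2*(o + 6)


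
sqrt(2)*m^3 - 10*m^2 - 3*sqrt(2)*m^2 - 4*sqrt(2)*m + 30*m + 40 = (m - 4)*(m - 5*sqrt(2))*(sqrt(2)*m + sqrt(2))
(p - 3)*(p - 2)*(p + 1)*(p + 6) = p^4 + 2*p^3 - 23*p^2 + 12*p + 36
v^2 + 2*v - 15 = (v - 3)*(v + 5)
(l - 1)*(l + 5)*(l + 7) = l^3 + 11*l^2 + 23*l - 35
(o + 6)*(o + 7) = o^2 + 13*o + 42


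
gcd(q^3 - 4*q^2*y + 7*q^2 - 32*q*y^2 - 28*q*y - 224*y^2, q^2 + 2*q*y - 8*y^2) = q + 4*y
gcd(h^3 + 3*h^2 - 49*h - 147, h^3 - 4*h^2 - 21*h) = h^2 - 4*h - 21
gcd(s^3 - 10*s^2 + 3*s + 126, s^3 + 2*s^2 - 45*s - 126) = s^2 - 4*s - 21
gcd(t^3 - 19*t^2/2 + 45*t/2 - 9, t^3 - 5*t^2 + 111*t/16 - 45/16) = t - 3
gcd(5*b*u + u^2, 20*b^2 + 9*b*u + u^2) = 5*b + u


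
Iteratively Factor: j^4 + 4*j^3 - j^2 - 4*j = (j)*(j^3 + 4*j^2 - j - 4) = j*(j + 1)*(j^2 + 3*j - 4) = j*(j + 1)*(j + 4)*(j - 1)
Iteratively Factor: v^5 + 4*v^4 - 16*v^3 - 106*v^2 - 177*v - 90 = (v - 5)*(v^4 + 9*v^3 + 29*v^2 + 39*v + 18) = (v - 5)*(v + 3)*(v^3 + 6*v^2 + 11*v + 6) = (v - 5)*(v + 2)*(v + 3)*(v^2 + 4*v + 3) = (v - 5)*(v + 1)*(v + 2)*(v + 3)*(v + 3)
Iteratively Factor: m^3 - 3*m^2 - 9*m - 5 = (m - 5)*(m^2 + 2*m + 1) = (m - 5)*(m + 1)*(m + 1)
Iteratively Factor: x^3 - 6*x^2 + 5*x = (x - 5)*(x^2 - x) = (x - 5)*(x - 1)*(x)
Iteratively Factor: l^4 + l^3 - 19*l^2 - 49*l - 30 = (l + 1)*(l^3 - 19*l - 30) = (l - 5)*(l + 1)*(l^2 + 5*l + 6) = (l - 5)*(l + 1)*(l + 3)*(l + 2)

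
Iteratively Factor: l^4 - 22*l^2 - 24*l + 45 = (l - 1)*(l^3 + l^2 - 21*l - 45) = (l - 1)*(l + 3)*(l^2 - 2*l - 15) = (l - 1)*(l + 3)^2*(l - 5)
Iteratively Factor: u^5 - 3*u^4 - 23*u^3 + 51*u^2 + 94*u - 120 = (u + 4)*(u^4 - 7*u^3 + 5*u^2 + 31*u - 30) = (u + 2)*(u + 4)*(u^3 - 9*u^2 + 23*u - 15) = (u - 1)*(u + 2)*(u + 4)*(u^2 - 8*u + 15) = (u - 5)*(u - 1)*(u + 2)*(u + 4)*(u - 3)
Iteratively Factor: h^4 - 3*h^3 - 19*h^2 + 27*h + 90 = (h - 3)*(h^3 - 19*h - 30) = (h - 3)*(h + 3)*(h^2 - 3*h - 10) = (h - 5)*(h - 3)*(h + 3)*(h + 2)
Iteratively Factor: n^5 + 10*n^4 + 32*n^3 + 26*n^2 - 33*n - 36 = (n - 1)*(n^4 + 11*n^3 + 43*n^2 + 69*n + 36) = (n - 1)*(n + 4)*(n^3 + 7*n^2 + 15*n + 9) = (n - 1)*(n + 3)*(n + 4)*(n^2 + 4*n + 3) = (n - 1)*(n + 1)*(n + 3)*(n + 4)*(n + 3)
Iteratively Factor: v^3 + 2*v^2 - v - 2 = (v - 1)*(v^2 + 3*v + 2) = (v - 1)*(v + 1)*(v + 2)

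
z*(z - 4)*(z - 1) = z^3 - 5*z^2 + 4*z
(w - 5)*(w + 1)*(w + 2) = w^3 - 2*w^2 - 13*w - 10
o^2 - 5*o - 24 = (o - 8)*(o + 3)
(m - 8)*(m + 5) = m^2 - 3*m - 40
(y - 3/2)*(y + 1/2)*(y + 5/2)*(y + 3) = y^4 + 9*y^3/2 + 5*y^2/4 - 93*y/8 - 45/8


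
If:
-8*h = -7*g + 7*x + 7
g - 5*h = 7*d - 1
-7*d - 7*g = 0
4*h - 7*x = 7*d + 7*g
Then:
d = 47/61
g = -47/61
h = -63/61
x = -36/61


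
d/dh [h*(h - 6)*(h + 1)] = 3*h^2 - 10*h - 6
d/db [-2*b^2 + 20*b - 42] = 20 - 4*b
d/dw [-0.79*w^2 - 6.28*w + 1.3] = -1.58*w - 6.28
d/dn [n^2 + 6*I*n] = 2*n + 6*I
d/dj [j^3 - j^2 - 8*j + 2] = 3*j^2 - 2*j - 8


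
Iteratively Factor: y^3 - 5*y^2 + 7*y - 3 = (y - 1)*(y^2 - 4*y + 3) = (y - 3)*(y - 1)*(y - 1)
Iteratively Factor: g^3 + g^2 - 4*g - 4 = (g - 2)*(g^2 + 3*g + 2) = (g - 2)*(g + 2)*(g + 1)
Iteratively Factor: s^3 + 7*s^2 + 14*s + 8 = (s + 2)*(s^2 + 5*s + 4) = (s + 1)*(s + 2)*(s + 4)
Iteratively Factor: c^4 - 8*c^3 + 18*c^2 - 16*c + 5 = (c - 1)*(c^3 - 7*c^2 + 11*c - 5) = (c - 1)^2*(c^2 - 6*c + 5) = (c - 1)^3*(c - 5)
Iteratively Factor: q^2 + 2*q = (q + 2)*(q)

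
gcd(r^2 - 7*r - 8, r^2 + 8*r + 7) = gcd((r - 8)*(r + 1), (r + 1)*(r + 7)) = r + 1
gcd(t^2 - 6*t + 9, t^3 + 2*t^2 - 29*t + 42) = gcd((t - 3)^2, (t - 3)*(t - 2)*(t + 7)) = t - 3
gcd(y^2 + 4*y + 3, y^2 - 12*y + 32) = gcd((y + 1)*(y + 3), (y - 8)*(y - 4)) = 1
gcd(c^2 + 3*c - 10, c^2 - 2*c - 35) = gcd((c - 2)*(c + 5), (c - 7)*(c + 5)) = c + 5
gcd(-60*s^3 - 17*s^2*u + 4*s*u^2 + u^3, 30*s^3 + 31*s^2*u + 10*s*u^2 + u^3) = 15*s^2 + 8*s*u + u^2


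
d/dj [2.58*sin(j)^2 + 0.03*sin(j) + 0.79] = (5.16*sin(j) + 0.03)*cos(j)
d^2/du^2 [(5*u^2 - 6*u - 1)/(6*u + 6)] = 10/(3*(u^3 + 3*u^2 + 3*u + 1))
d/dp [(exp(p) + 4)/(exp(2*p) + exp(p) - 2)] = (-(exp(p) + 4)*(2*exp(p) + 1) + exp(2*p) + exp(p) - 2)*exp(p)/(exp(2*p) + exp(p) - 2)^2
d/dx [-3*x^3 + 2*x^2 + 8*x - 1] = -9*x^2 + 4*x + 8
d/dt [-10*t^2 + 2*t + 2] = 2 - 20*t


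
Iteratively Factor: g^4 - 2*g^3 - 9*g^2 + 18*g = (g)*(g^3 - 2*g^2 - 9*g + 18) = g*(g - 3)*(g^2 + g - 6) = g*(g - 3)*(g - 2)*(g + 3)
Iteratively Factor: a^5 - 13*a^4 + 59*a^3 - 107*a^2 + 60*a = (a - 5)*(a^4 - 8*a^3 + 19*a^2 - 12*a) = a*(a - 5)*(a^3 - 8*a^2 + 19*a - 12) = a*(a - 5)*(a - 3)*(a^2 - 5*a + 4) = a*(a - 5)*(a - 4)*(a - 3)*(a - 1)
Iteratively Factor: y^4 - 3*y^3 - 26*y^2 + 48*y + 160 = (y - 5)*(y^3 + 2*y^2 - 16*y - 32) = (y - 5)*(y + 4)*(y^2 - 2*y - 8) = (y - 5)*(y - 4)*(y + 4)*(y + 2)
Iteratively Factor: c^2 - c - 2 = (c - 2)*(c + 1)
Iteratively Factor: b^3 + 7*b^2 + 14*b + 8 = (b + 1)*(b^2 + 6*b + 8) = (b + 1)*(b + 4)*(b + 2)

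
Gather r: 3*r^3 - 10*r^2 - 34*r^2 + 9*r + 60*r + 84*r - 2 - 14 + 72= 3*r^3 - 44*r^2 + 153*r + 56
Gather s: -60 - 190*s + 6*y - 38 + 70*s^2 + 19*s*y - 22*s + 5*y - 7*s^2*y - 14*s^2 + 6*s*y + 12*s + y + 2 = s^2*(56 - 7*y) + s*(25*y - 200) + 12*y - 96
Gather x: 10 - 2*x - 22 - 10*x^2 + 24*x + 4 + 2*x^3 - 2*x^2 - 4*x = 2*x^3 - 12*x^2 + 18*x - 8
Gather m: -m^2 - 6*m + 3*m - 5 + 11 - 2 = -m^2 - 3*m + 4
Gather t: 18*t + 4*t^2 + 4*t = 4*t^2 + 22*t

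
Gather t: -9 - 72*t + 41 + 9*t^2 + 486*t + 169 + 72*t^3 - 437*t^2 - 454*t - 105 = 72*t^3 - 428*t^2 - 40*t + 96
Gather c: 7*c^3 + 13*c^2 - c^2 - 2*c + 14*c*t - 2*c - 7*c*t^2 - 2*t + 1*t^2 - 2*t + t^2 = 7*c^3 + 12*c^2 + c*(-7*t^2 + 14*t - 4) + 2*t^2 - 4*t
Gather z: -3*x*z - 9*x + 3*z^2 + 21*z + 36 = -9*x + 3*z^2 + z*(21 - 3*x) + 36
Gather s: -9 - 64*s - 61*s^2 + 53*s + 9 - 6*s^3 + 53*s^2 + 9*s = -6*s^3 - 8*s^2 - 2*s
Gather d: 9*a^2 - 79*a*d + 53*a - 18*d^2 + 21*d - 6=9*a^2 + 53*a - 18*d^2 + d*(21 - 79*a) - 6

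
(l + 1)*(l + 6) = l^2 + 7*l + 6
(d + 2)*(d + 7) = d^2 + 9*d + 14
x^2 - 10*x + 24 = (x - 6)*(x - 4)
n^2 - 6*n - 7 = (n - 7)*(n + 1)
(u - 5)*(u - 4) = u^2 - 9*u + 20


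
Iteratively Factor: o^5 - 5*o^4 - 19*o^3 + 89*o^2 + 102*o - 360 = (o + 3)*(o^4 - 8*o^3 + 5*o^2 + 74*o - 120) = (o - 4)*(o + 3)*(o^3 - 4*o^2 - 11*o + 30) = (o - 4)*(o - 2)*(o + 3)*(o^2 - 2*o - 15) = (o - 5)*(o - 4)*(o - 2)*(o + 3)*(o + 3)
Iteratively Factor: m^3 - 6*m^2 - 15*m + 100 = (m - 5)*(m^2 - m - 20) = (m - 5)^2*(m + 4)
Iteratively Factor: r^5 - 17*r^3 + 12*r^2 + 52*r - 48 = (r + 4)*(r^4 - 4*r^3 - r^2 + 16*r - 12) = (r + 2)*(r + 4)*(r^3 - 6*r^2 + 11*r - 6) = (r - 3)*(r + 2)*(r + 4)*(r^2 - 3*r + 2) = (r - 3)*(r - 2)*(r + 2)*(r + 4)*(r - 1)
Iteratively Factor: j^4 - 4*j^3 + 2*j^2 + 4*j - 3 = (j - 1)*(j^3 - 3*j^2 - j + 3) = (j - 1)^2*(j^2 - 2*j - 3) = (j - 1)^2*(j + 1)*(j - 3)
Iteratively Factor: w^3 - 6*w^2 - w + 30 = (w - 5)*(w^2 - w - 6) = (w - 5)*(w + 2)*(w - 3)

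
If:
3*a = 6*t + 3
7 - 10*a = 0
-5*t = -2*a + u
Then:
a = 7/10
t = -3/20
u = 43/20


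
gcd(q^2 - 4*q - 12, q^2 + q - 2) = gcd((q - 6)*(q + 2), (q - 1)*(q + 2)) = q + 2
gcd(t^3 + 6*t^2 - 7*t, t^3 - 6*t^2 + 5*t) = t^2 - t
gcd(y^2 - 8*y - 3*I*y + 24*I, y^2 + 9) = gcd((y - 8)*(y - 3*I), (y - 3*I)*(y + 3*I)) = y - 3*I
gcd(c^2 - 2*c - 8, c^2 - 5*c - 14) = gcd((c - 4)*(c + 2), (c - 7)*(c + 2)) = c + 2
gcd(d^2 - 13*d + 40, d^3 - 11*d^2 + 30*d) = d - 5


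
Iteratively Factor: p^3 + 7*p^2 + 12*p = (p)*(p^2 + 7*p + 12) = p*(p + 4)*(p + 3)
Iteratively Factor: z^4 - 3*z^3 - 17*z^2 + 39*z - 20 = (z + 4)*(z^3 - 7*z^2 + 11*z - 5) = (z - 1)*(z + 4)*(z^2 - 6*z + 5) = (z - 1)^2*(z + 4)*(z - 5)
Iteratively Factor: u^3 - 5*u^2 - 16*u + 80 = (u - 5)*(u^2 - 16) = (u - 5)*(u + 4)*(u - 4)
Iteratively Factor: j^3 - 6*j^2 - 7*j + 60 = (j - 4)*(j^2 - 2*j - 15) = (j - 5)*(j - 4)*(j + 3)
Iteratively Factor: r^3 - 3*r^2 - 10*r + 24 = (r - 2)*(r^2 - r - 12) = (r - 4)*(r - 2)*(r + 3)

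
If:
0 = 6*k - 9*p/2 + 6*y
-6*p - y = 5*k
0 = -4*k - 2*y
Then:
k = 0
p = 0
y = 0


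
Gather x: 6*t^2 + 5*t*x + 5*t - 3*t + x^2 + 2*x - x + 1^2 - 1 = 6*t^2 + 2*t + x^2 + x*(5*t + 1)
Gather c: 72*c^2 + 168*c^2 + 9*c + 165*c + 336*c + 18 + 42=240*c^2 + 510*c + 60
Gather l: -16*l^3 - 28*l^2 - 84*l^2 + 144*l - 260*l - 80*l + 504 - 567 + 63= -16*l^3 - 112*l^2 - 196*l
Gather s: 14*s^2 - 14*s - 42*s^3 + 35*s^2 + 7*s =-42*s^3 + 49*s^2 - 7*s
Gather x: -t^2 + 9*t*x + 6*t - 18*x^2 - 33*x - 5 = -t^2 + 6*t - 18*x^2 + x*(9*t - 33) - 5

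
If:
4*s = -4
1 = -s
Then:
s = -1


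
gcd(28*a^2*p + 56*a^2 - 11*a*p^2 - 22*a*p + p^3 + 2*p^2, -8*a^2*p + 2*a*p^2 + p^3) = 1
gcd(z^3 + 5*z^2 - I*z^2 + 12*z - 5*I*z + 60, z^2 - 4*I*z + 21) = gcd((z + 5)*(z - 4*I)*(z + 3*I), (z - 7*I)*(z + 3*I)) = z + 3*I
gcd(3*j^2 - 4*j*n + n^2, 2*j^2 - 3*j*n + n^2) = j - n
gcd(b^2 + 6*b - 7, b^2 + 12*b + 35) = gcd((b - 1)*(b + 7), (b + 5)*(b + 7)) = b + 7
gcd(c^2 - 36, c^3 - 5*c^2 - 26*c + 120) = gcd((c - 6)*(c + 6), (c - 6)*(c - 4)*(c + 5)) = c - 6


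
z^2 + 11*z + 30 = (z + 5)*(z + 6)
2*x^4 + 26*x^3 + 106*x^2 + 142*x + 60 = (x + 5)*(x + 6)*(sqrt(2)*x + sqrt(2))^2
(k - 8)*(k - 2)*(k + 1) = k^3 - 9*k^2 + 6*k + 16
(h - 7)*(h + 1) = h^2 - 6*h - 7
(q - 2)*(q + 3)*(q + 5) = q^3 + 6*q^2 - q - 30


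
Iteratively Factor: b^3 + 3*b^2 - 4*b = (b - 1)*(b^2 + 4*b) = b*(b - 1)*(b + 4)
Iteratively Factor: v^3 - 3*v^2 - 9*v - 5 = (v - 5)*(v^2 + 2*v + 1) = (v - 5)*(v + 1)*(v + 1)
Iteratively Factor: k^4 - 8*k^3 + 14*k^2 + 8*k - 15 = (k + 1)*(k^3 - 9*k^2 + 23*k - 15) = (k - 1)*(k + 1)*(k^2 - 8*k + 15) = (k - 3)*(k - 1)*(k + 1)*(k - 5)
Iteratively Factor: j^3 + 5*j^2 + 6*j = (j)*(j^2 + 5*j + 6) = j*(j + 3)*(j + 2)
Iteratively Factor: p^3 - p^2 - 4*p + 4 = (p - 2)*(p^2 + p - 2) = (p - 2)*(p - 1)*(p + 2)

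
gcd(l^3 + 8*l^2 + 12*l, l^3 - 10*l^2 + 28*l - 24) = 1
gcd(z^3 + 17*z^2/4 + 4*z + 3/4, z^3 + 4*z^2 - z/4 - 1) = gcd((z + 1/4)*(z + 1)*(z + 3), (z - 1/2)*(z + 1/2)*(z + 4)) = 1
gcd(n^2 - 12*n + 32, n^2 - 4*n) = n - 4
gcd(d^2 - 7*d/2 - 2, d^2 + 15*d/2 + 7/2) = d + 1/2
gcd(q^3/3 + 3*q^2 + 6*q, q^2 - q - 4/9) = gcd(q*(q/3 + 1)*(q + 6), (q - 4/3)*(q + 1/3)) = 1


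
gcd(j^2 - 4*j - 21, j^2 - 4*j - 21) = j^2 - 4*j - 21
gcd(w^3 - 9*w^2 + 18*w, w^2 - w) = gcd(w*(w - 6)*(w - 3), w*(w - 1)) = w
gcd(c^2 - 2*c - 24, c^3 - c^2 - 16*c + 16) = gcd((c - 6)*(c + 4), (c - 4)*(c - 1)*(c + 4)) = c + 4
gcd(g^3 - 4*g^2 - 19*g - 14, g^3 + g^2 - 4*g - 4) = g^2 + 3*g + 2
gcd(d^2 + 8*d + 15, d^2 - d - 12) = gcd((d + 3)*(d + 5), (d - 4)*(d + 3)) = d + 3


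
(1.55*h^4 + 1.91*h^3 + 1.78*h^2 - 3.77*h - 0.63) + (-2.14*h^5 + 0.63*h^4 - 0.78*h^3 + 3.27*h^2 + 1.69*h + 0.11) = -2.14*h^5 + 2.18*h^4 + 1.13*h^3 + 5.05*h^2 - 2.08*h - 0.52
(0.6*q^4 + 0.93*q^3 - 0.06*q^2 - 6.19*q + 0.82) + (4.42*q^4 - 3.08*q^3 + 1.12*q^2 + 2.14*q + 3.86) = 5.02*q^4 - 2.15*q^3 + 1.06*q^2 - 4.05*q + 4.68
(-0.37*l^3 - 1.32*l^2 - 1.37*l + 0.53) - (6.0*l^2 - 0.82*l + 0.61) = -0.37*l^3 - 7.32*l^2 - 0.55*l - 0.08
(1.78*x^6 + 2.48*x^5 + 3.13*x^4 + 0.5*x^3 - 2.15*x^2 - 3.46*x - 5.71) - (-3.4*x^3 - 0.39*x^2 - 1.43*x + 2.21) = 1.78*x^6 + 2.48*x^5 + 3.13*x^4 + 3.9*x^3 - 1.76*x^2 - 2.03*x - 7.92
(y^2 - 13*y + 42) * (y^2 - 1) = y^4 - 13*y^3 + 41*y^2 + 13*y - 42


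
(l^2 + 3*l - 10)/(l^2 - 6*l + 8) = (l + 5)/(l - 4)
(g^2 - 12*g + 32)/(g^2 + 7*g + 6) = (g^2 - 12*g + 32)/(g^2 + 7*g + 6)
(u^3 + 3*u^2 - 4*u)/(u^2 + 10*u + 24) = u*(u - 1)/(u + 6)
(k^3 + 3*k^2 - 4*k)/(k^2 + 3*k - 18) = k*(k^2 + 3*k - 4)/(k^2 + 3*k - 18)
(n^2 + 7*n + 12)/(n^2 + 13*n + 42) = (n^2 + 7*n + 12)/(n^2 + 13*n + 42)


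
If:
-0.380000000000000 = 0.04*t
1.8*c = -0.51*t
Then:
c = 2.69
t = -9.50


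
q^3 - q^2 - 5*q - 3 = (q - 3)*(q + 1)^2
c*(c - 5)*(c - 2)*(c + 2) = c^4 - 5*c^3 - 4*c^2 + 20*c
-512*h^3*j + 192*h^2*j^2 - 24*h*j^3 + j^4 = j*(-8*h + j)^3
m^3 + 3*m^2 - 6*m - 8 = (m - 2)*(m + 1)*(m + 4)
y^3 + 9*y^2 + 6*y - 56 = (y - 2)*(y + 4)*(y + 7)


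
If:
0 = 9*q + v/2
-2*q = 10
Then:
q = -5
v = 90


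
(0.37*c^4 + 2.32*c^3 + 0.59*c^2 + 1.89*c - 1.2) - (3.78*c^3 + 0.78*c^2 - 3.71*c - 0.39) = 0.37*c^4 - 1.46*c^3 - 0.19*c^2 + 5.6*c - 0.81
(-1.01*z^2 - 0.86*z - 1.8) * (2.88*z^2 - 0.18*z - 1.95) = -2.9088*z^4 - 2.295*z^3 - 3.0597*z^2 + 2.001*z + 3.51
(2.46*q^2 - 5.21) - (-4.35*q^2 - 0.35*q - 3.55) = 6.81*q^2 + 0.35*q - 1.66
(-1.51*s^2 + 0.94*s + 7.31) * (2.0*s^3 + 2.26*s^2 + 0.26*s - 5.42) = -3.02*s^5 - 1.5326*s^4 + 16.3518*s^3 + 24.9492*s^2 - 3.1942*s - 39.6202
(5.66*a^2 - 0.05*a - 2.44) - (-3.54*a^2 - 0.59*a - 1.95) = 9.2*a^2 + 0.54*a - 0.49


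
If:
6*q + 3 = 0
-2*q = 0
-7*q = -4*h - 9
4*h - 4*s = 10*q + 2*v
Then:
No Solution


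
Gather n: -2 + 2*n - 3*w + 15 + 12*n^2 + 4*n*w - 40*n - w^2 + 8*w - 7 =12*n^2 + n*(4*w - 38) - w^2 + 5*w + 6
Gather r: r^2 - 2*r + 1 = r^2 - 2*r + 1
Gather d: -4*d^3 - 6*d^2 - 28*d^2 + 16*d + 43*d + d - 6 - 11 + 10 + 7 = -4*d^3 - 34*d^2 + 60*d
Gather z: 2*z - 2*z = 0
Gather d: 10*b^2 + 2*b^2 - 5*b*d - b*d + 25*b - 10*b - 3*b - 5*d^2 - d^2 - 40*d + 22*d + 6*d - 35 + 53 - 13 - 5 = 12*b^2 + 12*b - 6*d^2 + d*(-6*b - 12)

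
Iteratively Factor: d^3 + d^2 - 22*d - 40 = (d + 2)*(d^2 - d - 20) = (d + 2)*(d + 4)*(d - 5)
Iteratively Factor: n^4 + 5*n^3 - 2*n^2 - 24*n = (n)*(n^3 + 5*n^2 - 2*n - 24) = n*(n + 4)*(n^2 + n - 6) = n*(n + 3)*(n + 4)*(n - 2)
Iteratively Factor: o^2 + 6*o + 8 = (o + 2)*(o + 4)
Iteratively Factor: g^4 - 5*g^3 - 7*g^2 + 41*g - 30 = (g + 3)*(g^3 - 8*g^2 + 17*g - 10) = (g - 5)*(g + 3)*(g^2 - 3*g + 2) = (g - 5)*(g - 1)*(g + 3)*(g - 2)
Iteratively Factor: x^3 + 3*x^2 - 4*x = (x + 4)*(x^2 - x) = (x - 1)*(x + 4)*(x)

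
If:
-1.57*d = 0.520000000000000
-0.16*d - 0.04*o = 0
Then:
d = -0.33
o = 1.32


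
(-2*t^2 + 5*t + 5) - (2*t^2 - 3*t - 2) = -4*t^2 + 8*t + 7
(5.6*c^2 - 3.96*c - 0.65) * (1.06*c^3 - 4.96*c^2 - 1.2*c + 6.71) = 5.936*c^5 - 31.9736*c^4 + 12.2326*c^3 + 45.552*c^2 - 25.7916*c - 4.3615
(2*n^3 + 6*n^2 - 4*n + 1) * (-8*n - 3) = -16*n^4 - 54*n^3 + 14*n^2 + 4*n - 3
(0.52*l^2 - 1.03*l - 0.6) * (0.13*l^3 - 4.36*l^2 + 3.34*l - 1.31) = 0.0676*l^5 - 2.4011*l^4 + 6.1496*l^3 - 1.5054*l^2 - 0.6547*l + 0.786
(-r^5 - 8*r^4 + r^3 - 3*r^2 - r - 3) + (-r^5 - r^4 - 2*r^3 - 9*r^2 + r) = -2*r^5 - 9*r^4 - r^3 - 12*r^2 - 3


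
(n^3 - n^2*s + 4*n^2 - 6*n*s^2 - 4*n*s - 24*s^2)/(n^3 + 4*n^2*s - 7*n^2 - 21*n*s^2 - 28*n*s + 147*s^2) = (n^2 + 2*n*s + 4*n + 8*s)/(n^2 + 7*n*s - 7*n - 49*s)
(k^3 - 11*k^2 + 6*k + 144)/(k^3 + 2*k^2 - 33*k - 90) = (k - 8)/(k + 5)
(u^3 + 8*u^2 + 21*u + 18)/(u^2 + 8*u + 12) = (u^2 + 6*u + 9)/(u + 6)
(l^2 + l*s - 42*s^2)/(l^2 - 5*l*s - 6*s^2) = (l + 7*s)/(l + s)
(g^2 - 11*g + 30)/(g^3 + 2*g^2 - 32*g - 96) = (g - 5)/(g^2 + 8*g + 16)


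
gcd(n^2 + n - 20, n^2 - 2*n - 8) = n - 4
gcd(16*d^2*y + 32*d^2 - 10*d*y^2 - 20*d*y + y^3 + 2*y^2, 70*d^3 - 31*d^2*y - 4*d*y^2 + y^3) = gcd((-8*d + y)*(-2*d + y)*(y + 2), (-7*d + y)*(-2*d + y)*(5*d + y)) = -2*d + y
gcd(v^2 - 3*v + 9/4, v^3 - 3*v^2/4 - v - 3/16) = v - 3/2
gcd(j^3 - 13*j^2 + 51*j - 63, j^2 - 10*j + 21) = j^2 - 10*j + 21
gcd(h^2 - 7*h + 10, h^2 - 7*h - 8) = 1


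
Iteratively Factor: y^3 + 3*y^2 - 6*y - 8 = (y + 4)*(y^2 - y - 2) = (y + 1)*(y + 4)*(y - 2)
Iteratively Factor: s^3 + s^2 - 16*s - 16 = (s + 1)*(s^2 - 16) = (s + 1)*(s + 4)*(s - 4)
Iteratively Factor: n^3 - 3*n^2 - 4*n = (n)*(n^2 - 3*n - 4) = n*(n - 4)*(n + 1)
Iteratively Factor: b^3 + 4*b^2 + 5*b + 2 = (b + 2)*(b^2 + 2*b + 1) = (b + 1)*(b + 2)*(b + 1)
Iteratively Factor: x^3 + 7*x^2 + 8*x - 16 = (x + 4)*(x^2 + 3*x - 4) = (x + 4)^2*(x - 1)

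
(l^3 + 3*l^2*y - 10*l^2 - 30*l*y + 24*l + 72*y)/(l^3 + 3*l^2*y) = 1 - 10/l + 24/l^2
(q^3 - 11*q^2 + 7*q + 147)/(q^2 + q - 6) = (q^2 - 14*q + 49)/(q - 2)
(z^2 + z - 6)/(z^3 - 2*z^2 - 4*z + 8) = (z + 3)/(z^2 - 4)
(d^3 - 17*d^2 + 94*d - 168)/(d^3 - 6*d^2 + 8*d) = (d^2 - 13*d + 42)/(d*(d - 2))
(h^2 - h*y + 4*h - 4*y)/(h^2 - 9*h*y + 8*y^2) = (-h - 4)/(-h + 8*y)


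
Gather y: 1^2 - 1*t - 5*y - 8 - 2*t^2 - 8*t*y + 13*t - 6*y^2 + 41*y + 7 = -2*t^2 + 12*t - 6*y^2 + y*(36 - 8*t)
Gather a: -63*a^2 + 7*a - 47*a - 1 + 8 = -63*a^2 - 40*a + 7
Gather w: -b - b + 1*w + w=-2*b + 2*w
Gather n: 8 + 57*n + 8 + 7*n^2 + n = 7*n^2 + 58*n + 16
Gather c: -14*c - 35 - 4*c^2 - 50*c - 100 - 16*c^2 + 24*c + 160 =-20*c^2 - 40*c + 25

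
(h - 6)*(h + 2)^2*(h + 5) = h^4 + 3*h^3 - 30*h^2 - 124*h - 120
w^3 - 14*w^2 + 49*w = w*(w - 7)^2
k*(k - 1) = k^2 - k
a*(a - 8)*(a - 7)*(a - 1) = a^4 - 16*a^3 + 71*a^2 - 56*a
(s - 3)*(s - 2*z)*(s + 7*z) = s^3 + 5*s^2*z - 3*s^2 - 14*s*z^2 - 15*s*z + 42*z^2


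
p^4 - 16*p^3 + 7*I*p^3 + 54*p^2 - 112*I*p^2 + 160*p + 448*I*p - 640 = (p - 8)^2*(p + 2*I)*(p + 5*I)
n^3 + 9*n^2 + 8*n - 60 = (n - 2)*(n + 5)*(n + 6)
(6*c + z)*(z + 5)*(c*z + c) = 6*c^2*z^2 + 36*c^2*z + 30*c^2 + c*z^3 + 6*c*z^2 + 5*c*z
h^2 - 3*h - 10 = (h - 5)*(h + 2)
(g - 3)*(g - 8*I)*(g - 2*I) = g^3 - 3*g^2 - 10*I*g^2 - 16*g + 30*I*g + 48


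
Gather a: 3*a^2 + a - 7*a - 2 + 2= 3*a^2 - 6*a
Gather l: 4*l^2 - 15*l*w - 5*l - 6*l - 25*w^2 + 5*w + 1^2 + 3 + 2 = 4*l^2 + l*(-15*w - 11) - 25*w^2 + 5*w + 6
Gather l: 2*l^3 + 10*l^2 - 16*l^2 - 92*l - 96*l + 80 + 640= 2*l^3 - 6*l^2 - 188*l + 720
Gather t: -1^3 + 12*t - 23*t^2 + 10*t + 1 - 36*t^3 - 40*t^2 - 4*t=-36*t^3 - 63*t^2 + 18*t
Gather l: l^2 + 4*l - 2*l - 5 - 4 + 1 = l^2 + 2*l - 8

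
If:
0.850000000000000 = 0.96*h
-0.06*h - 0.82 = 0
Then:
No Solution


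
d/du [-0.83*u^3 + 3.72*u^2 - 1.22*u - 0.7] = -2.49*u^2 + 7.44*u - 1.22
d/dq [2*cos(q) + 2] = -2*sin(q)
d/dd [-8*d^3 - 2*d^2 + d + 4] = -24*d^2 - 4*d + 1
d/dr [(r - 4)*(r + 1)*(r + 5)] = 3*r^2 + 4*r - 19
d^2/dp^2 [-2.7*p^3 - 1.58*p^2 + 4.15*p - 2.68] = -16.2*p - 3.16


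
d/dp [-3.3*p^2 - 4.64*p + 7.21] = -6.6*p - 4.64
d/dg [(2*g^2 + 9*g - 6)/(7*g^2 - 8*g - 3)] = (-79*g^2 + 72*g - 75)/(49*g^4 - 112*g^3 + 22*g^2 + 48*g + 9)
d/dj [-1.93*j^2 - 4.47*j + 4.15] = -3.86*j - 4.47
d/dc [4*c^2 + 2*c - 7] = 8*c + 2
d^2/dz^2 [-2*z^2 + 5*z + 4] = -4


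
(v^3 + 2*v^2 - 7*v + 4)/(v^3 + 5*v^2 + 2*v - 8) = (v - 1)/(v + 2)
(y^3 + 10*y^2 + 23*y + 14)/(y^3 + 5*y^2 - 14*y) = (y^2 + 3*y + 2)/(y*(y - 2))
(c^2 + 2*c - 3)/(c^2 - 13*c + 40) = (c^2 + 2*c - 3)/(c^2 - 13*c + 40)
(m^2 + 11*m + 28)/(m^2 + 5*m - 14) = (m + 4)/(m - 2)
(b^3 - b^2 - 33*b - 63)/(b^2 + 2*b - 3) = (b^2 - 4*b - 21)/(b - 1)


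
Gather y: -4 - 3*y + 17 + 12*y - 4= 9*y + 9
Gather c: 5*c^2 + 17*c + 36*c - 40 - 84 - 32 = 5*c^2 + 53*c - 156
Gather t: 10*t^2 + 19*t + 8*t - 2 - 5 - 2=10*t^2 + 27*t - 9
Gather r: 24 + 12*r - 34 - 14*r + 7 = -2*r - 3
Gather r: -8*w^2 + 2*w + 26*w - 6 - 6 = -8*w^2 + 28*w - 12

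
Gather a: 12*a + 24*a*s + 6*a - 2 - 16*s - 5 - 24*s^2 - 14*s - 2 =a*(24*s + 18) - 24*s^2 - 30*s - 9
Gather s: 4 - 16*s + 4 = 8 - 16*s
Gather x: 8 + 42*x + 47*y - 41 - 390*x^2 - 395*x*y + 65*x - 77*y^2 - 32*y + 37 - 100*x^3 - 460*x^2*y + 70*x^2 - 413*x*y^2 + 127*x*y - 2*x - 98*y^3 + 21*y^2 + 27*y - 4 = -100*x^3 + x^2*(-460*y - 320) + x*(-413*y^2 - 268*y + 105) - 98*y^3 - 56*y^2 + 42*y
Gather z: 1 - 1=0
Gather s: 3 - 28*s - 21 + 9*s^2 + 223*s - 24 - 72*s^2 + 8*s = -63*s^2 + 203*s - 42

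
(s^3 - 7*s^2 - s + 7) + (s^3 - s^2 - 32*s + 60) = 2*s^3 - 8*s^2 - 33*s + 67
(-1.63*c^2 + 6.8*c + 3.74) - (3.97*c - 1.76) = -1.63*c^2 + 2.83*c + 5.5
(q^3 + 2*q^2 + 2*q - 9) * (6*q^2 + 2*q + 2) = 6*q^5 + 14*q^4 + 18*q^3 - 46*q^2 - 14*q - 18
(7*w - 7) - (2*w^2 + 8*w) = -2*w^2 - w - 7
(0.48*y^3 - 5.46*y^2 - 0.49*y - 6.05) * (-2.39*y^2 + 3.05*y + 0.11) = -1.1472*y^5 + 14.5134*y^4 - 15.4291*y^3 + 12.3644*y^2 - 18.5064*y - 0.6655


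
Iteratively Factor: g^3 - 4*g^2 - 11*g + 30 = (g + 3)*(g^2 - 7*g + 10) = (g - 2)*(g + 3)*(g - 5)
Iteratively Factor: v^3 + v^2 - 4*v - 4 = (v + 1)*(v^2 - 4) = (v - 2)*(v + 1)*(v + 2)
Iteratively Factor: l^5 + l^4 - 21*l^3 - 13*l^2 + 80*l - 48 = (l - 1)*(l^4 + 2*l^3 - 19*l^2 - 32*l + 48) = (l - 1)*(l + 3)*(l^3 - l^2 - 16*l + 16) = (l - 1)^2*(l + 3)*(l^2 - 16) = (l - 4)*(l - 1)^2*(l + 3)*(l + 4)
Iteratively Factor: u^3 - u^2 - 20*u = (u + 4)*(u^2 - 5*u) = u*(u + 4)*(u - 5)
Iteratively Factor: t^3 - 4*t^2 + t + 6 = (t + 1)*(t^2 - 5*t + 6) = (t - 3)*(t + 1)*(t - 2)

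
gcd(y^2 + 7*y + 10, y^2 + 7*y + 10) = y^2 + 7*y + 10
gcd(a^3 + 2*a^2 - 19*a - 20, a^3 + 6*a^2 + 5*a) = a^2 + 6*a + 5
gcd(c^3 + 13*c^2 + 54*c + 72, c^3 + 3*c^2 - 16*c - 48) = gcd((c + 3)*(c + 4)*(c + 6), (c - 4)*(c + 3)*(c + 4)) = c^2 + 7*c + 12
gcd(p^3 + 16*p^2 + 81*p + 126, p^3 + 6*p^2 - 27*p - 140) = p + 7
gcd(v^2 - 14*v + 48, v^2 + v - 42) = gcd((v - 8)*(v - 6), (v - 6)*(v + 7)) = v - 6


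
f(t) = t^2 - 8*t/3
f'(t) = 2*t - 8/3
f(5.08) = 12.26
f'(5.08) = 7.49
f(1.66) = -1.67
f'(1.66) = 0.65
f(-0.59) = 1.92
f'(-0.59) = -3.85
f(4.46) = 8.00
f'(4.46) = 6.25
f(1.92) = -1.43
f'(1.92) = 1.17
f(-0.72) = 2.44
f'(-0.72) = -4.11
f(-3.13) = 18.14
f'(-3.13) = -8.93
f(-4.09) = 27.63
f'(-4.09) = -10.85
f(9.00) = 57.00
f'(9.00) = 15.33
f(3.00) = 1.00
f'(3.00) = 3.33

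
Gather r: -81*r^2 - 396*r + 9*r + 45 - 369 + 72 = -81*r^2 - 387*r - 252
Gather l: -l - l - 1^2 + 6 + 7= 12 - 2*l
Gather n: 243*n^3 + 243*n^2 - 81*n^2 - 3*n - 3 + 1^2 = 243*n^3 + 162*n^2 - 3*n - 2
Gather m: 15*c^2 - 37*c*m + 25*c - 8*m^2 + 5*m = 15*c^2 + 25*c - 8*m^2 + m*(5 - 37*c)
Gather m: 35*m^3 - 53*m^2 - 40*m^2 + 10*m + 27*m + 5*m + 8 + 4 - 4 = 35*m^3 - 93*m^2 + 42*m + 8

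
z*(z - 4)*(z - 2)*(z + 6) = z^4 - 28*z^2 + 48*z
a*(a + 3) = a^2 + 3*a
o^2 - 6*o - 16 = (o - 8)*(o + 2)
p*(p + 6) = p^2 + 6*p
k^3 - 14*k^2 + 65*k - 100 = (k - 5)^2*(k - 4)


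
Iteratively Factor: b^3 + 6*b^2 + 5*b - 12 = (b + 3)*(b^2 + 3*b - 4) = (b + 3)*(b + 4)*(b - 1)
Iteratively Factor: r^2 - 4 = (r - 2)*(r + 2)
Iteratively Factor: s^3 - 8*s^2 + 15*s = (s - 5)*(s^2 - 3*s) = (s - 5)*(s - 3)*(s)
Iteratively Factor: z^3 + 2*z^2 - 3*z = (z - 1)*(z^2 + 3*z) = (z - 1)*(z + 3)*(z)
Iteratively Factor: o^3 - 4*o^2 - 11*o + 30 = (o - 5)*(o^2 + o - 6) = (o - 5)*(o - 2)*(o + 3)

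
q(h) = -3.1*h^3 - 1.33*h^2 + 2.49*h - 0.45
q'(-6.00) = -316.35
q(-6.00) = 606.33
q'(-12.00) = -1304.79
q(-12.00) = 5134.95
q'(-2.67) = -56.71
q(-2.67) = 42.43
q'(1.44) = -20.62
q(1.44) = -8.88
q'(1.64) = -26.89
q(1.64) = -13.62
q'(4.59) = -205.65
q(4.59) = -316.82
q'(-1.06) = -5.14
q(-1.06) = -0.89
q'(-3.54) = -104.64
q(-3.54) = 111.59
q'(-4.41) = -166.65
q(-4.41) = 228.58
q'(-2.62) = -54.38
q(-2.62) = 39.65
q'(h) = -9.3*h^2 - 2.66*h + 2.49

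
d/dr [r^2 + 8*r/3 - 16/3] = 2*r + 8/3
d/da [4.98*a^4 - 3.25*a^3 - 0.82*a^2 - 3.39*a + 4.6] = 19.92*a^3 - 9.75*a^2 - 1.64*a - 3.39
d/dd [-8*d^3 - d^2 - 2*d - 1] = -24*d^2 - 2*d - 2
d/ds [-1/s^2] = 2/s^3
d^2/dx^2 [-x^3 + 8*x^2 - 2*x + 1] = 16 - 6*x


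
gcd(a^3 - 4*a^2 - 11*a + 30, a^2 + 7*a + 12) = a + 3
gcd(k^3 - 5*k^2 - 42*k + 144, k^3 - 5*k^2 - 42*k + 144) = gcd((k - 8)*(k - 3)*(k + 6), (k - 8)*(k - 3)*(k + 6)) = k^3 - 5*k^2 - 42*k + 144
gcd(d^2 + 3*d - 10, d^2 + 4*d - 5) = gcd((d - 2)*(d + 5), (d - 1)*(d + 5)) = d + 5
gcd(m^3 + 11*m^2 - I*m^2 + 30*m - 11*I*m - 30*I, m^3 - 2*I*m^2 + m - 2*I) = m - I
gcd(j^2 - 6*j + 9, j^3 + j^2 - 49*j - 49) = 1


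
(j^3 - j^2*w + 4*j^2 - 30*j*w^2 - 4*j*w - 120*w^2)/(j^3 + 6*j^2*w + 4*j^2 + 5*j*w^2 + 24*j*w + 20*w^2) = (j - 6*w)/(j + w)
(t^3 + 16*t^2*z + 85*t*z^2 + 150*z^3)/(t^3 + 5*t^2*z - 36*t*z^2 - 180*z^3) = (-t - 5*z)/(-t + 6*z)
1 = 1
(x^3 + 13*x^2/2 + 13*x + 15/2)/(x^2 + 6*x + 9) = (2*x^2 + 7*x + 5)/(2*(x + 3))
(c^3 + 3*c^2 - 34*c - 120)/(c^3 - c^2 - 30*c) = (c + 4)/c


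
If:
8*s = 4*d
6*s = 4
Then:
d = 4/3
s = 2/3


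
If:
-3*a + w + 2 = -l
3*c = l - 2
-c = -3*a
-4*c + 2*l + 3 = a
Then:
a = -7/5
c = -21/5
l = -53/5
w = 22/5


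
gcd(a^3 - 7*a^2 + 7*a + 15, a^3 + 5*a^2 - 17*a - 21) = a^2 - 2*a - 3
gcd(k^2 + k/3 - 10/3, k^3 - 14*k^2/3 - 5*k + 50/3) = k^2 + k/3 - 10/3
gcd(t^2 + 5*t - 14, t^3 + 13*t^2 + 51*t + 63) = t + 7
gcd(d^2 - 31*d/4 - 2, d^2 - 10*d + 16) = d - 8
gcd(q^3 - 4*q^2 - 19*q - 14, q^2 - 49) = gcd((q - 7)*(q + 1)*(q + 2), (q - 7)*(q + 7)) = q - 7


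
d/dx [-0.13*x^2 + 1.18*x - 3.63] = 1.18 - 0.26*x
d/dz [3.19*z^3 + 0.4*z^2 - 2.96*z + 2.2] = 9.57*z^2 + 0.8*z - 2.96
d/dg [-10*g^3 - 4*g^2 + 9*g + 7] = -30*g^2 - 8*g + 9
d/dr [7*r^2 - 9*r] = 14*r - 9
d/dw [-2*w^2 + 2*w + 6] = 2 - 4*w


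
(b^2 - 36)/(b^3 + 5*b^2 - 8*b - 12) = (b - 6)/(b^2 - b - 2)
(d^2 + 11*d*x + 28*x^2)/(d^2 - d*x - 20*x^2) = (-d - 7*x)/(-d + 5*x)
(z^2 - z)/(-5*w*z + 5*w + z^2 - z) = z/(-5*w + z)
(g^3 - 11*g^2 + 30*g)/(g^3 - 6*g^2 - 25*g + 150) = g/(g + 5)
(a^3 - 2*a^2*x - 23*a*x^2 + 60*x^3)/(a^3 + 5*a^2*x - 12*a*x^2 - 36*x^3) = (a^2 + a*x - 20*x^2)/(a^2 + 8*a*x + 12*x^2)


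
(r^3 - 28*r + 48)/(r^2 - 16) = (r^2 + 4*r - 12)/(r + 4)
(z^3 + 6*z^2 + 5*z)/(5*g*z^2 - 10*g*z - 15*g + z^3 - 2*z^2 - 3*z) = z*(z + 5)/(5*g*z - 15*g + z^2 - 3*z)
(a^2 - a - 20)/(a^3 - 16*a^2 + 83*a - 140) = (a + 4)/(a^2 - 11*a + 28)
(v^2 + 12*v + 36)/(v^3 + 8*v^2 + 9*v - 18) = (v + 6)/(v^2 + 2*v - 3)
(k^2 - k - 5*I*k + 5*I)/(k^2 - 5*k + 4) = (k - 5*I)/(k - 4)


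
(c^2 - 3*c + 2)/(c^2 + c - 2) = (c - 2)/(c + 2)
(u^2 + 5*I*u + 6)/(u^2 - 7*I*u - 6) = (u + 6*I)/(u - 6*I)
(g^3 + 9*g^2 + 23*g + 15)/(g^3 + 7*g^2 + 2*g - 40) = (g^2 + 4*g + 3)/(g^2 + 2*g - 8)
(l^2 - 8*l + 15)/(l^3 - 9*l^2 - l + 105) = (l - 3)/(l^2 - 4*l - 21)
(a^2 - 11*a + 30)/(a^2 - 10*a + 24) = (a - 5)/(a - 4)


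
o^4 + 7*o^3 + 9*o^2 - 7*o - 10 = (o - 1)*(o + 1)*(o + 2)*(o + 5)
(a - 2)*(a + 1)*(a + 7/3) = a^3 + 4*a^2/3 - 13*a/3 - 14/3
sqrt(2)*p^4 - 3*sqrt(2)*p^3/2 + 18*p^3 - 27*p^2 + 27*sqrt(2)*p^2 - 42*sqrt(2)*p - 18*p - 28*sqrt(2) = (p - 2)*(p + 2*sqrt(2))*(p + 7*sqrt(2))*(sqrt(2)*p + sqrt(2)/2)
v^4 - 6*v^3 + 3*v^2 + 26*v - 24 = (v - 4)*(v - 3)*(v - 1)*(v + 2)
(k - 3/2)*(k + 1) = k^2 - k/2 - 3/2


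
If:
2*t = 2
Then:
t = 1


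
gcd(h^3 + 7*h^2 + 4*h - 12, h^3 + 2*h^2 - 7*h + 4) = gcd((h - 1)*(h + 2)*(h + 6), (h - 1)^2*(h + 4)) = h - 1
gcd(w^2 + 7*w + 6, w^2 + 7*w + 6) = w^2 + 7*w + 6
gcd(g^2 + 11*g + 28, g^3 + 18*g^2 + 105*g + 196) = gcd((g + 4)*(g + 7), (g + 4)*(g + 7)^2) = g^2 + 11*g + 28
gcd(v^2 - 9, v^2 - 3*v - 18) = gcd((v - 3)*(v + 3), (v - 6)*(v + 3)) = v + 3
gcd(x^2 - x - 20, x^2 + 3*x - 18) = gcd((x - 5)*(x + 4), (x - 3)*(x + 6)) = 1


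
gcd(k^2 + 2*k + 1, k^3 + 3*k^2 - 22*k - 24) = k + 1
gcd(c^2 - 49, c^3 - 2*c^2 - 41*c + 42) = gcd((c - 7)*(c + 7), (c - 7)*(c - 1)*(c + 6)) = c - 7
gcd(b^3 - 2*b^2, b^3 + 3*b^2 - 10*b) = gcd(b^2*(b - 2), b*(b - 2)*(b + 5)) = b^2 - 2*b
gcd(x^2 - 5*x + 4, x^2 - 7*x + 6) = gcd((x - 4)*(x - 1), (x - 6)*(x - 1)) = x - 1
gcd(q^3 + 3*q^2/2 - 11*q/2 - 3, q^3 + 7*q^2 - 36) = q^2 + q - 6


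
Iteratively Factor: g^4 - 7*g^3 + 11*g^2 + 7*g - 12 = (g - 3)*(g^3 - 4*g^2 - g + 4) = (g - 3)*(g + 1)*(g^2 - 5*g + 4) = (g - 3)*(g - 1)*(g + 1)*(g - 4)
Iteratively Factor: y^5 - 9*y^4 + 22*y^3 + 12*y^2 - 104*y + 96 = (y - 2)*(y^4 - 7*y^3 + 8*y^2 + 28*y - 48) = (y - 2)^2*(y^3 - 5*y^2 - 2*y + 24) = (y - 3)*(y - 2)^2*(y^2 - 2*y - 8) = (y - 4)*(y - 3)*(y - 2)^2*(y + 2)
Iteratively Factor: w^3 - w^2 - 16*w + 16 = (w - 4)*(w^2 + 3*w - 4) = (w - 4)*(w - 1)*(w + 4)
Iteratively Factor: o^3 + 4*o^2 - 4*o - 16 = (o + 4)*(o^2 - 4) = (o - 2)*(o + 4)*(o + 2)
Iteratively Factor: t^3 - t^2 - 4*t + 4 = (t - 1)*(t^2 - 4) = (t - 2)*(t - 1)*(t + 2)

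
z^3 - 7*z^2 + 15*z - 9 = (z - 3)^2*(z - 1)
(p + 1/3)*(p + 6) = p^2 + 19*p/3 + 2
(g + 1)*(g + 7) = g^2 + 8*g + 7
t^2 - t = t*(t - 1)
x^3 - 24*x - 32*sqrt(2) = (x - 4*sqrt(2))*(x + 2*sqrt(2))^2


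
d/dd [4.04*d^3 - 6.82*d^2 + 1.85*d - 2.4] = 12.12*d^2 - 13.64*d + 1.85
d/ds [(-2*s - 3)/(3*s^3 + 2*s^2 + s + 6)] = (-6*s^3 - 4*s^2 - 2*s + (2*s + 3)*(9*s^2 + 4*s + 1) - 12)/(3*s^3 + 2*s^2 + s + 6)^2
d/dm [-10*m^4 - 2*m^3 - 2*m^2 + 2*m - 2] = -40*m^3 - 6*m^2 - 4*m + 2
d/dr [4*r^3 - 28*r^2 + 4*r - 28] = 12*r^2 - 56*r + 4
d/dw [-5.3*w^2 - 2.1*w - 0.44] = -10.6*w - 2.1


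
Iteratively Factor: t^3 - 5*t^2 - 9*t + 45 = (t - 5)*(t^2 - 9) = (t - 5)*(t - 3)*(t + 3)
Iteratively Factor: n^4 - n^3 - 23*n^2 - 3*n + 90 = (n + 3)*(n^3 - 4*n^2 - 11*n + 30) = (n - 2)*(n + 3)*(n^2 - 2*n - 15) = (n - 5)*(n - 2)*(n + 3)*(n + 3)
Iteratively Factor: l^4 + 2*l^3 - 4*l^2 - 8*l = (l + 2)*(l^3 - 4*l) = l*(l + 2)*(l^2 - 4) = l*(l - 2)*(l + 2)*(l + 2)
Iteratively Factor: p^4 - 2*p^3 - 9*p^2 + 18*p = (p + 3)*(p^3 - 5*p^2 + 6*p) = (p - 3)*(p + 3)*(p^2 - 2*p) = p*(p - 3)*(p + 3)*(p - 2)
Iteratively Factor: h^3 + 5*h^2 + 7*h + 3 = (h + 1)*(h^2 + 4*h + 3) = (h + 1)^2*(h + 3)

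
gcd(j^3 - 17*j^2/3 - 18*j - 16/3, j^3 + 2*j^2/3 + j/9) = j + 1/3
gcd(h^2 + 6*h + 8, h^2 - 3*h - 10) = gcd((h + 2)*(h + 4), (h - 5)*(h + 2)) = h + 2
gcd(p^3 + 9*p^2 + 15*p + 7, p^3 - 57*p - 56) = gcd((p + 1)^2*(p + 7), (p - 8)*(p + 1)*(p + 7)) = p^2 + 8*p + 7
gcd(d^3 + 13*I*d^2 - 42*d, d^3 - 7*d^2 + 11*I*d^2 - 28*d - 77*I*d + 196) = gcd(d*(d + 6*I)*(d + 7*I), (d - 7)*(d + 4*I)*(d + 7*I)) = d + 7*I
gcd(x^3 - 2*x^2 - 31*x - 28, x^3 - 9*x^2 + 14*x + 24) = x + 1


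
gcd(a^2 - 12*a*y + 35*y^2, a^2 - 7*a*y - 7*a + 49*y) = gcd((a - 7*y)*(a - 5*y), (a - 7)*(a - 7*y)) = -a + 7*y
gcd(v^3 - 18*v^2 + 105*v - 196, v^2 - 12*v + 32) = v - 4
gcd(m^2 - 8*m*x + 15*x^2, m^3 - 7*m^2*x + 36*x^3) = -m + 3*x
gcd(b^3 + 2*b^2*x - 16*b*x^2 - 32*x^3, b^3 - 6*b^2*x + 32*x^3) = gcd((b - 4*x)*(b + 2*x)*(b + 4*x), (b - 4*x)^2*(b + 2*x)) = -b^2 + 2*b*x + 8*x^2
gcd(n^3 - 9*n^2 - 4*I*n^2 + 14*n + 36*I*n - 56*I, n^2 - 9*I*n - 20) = n - 4*I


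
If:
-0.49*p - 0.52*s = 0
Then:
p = -1.06122448979592*s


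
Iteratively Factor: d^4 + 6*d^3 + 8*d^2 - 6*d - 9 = (d - 1)*(d^3 + 7*d^2 + 15*d + 9) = (d - 1)*(d + 3)*(d^2 + 4*d + 3) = (d - 1)*(d + 1)*(d + 3)*(d + 3)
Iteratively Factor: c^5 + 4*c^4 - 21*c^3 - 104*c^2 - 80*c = (c + 1)*(c^4 + 3*c^3 - 24*c^2 - 80*c) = (c + 1)*(c + 4)*(c^3 - c^2 - 20*c) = (c + 1)*(c + 4)^2*(c^2 - 5*c) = c*(c + 1)*(c + 4)^2*(c - 5)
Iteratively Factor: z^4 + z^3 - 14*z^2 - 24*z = (z + 2)*(z^3 - z^2 - 12*z) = (z - 4)*(z + 2)*(z^2 + 3*z) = (z - 4)*(z + 2)*(z + 3)*(z)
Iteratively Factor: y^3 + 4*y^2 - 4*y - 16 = (y - 2)*(y^2 + 6*y + 8) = (y - 2)*(y + 2)*(y + 4)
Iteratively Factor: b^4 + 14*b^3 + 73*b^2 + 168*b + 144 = (b + 3)*(b^3 + 11*b^2 + 40*b + 48) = (b + 3)*(b + 4)*(b^2 + 7*b + 12) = (b + 3)^2*(b + 4)*(b + 4)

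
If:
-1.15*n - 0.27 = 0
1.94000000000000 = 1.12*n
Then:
No Solution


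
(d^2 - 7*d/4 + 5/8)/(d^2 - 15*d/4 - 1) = (-8*d^2 + 14*d - 5)/(2*(-4*d^2 + 15*d + 4))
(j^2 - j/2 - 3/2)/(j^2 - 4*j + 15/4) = 2*(j + 1)/(2*j - 5)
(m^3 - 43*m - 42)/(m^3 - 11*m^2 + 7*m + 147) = (m^2 + 7*m + 6)/(m^2 - 4*m - 21)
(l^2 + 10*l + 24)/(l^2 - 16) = (l + 6)/(l - 4)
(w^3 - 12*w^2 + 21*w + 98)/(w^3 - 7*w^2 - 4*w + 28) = (w - 7)/(w - 2)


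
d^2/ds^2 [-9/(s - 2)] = -18/(s - 2)^3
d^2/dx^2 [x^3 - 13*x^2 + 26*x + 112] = 6*x - 26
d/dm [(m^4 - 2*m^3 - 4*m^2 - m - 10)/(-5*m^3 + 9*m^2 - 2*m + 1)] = (-5*m^6 + 18*m^5 - 44*m^4 + 2*m^3 - 139*m^2 + 172*m - 21)/(25*m^6 - 90*m^5 + 101*m^4 - 46*m^3 + 22*m^2 - 4*m + 1)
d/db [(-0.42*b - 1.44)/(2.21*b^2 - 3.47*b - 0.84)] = (0.9282*b^2 + 6.3648*b - 4.644)/(4.8841*b^4 - 15.3374*b^3 + 8.3281*b^2 + 5.8296*b + 0.7056)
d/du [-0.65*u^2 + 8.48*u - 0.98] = 8.48 - 1.3*u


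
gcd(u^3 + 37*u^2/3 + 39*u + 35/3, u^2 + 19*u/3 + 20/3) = u + 5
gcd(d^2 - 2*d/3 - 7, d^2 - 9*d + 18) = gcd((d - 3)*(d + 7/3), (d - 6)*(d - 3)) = d - 3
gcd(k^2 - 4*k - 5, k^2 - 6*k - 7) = k + 1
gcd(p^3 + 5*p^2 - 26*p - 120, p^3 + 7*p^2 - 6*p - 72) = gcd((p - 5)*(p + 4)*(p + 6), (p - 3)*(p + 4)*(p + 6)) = p^2 + 10*p + 24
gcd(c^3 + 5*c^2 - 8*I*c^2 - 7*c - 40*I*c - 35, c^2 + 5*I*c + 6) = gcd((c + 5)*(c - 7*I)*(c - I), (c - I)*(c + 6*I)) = c - I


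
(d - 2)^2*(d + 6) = d^3 + 2*d^2 - 20*d + 24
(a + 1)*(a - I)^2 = a^3 + a^2 - 2*I*a^2 - a - 2*I*a - 1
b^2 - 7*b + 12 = (b - 4)*(b - 3)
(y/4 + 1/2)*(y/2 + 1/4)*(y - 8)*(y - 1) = y^4/8 - 13*y^3/16 - 27*y^2/16 + 11*y/8 + 1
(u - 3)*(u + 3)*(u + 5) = u^3 + 5*u^2 - 9*u - 45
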